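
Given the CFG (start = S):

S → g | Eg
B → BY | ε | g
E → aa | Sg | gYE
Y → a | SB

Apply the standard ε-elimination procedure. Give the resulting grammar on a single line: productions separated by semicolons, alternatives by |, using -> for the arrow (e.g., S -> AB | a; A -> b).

S -> g | Eg; B -> Y | g | BY; E -> Sg | aa | gYE; Y -> S | a | SB

Nullable set: {B}.
Drop B -> ε.
B -> BY: B nullable, giving BY | Y.
Y -> SB: B nullable, giving S | SB.
Unchanged (no nullable symbols): S -> Eg; S -> g; B -> g; E -> Sg; E -> aa; E -> gYE; Y -> a.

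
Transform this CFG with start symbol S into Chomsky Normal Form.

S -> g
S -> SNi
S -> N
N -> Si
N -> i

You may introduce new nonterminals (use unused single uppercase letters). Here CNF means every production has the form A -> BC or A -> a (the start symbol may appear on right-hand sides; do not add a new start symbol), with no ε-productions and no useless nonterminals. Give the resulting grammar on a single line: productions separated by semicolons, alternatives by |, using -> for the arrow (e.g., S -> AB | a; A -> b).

No ε-productions.
After unit-elimination: S -> g | i | Si | SNi; N -> i | Si.
TERM: introduce A -> i and substitute in every rule of length ≥2.
BIN: S -> SNA becomes S -> SB, B -> NA.

S -> g | i | SA | SB; A -> i; B -> NA; N -> i | SA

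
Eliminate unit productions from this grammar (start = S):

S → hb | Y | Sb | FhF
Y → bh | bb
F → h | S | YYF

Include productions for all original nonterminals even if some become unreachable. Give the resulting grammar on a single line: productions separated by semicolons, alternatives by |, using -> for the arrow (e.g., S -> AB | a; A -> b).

Unit productions: F->S, S->Y.
Unit pairs (A ⇒* B via units): (F,S), (F,Y), (S,Y).
S: inherits non-unit rules of {S, Y} → FhF | Sb | bb | bh | hb.
F: inherits non-unit rules of {F, S, Y} → FhF | Sb | YYF | bb | bh | h | hb.
Y: inherits non-unit rules of {Y} → bb | bh.

S -> Sb | bb | bh | hb | FhF; F -> h | Sb | bb | bh | hb | FhF | YYF; Y -> bb | bh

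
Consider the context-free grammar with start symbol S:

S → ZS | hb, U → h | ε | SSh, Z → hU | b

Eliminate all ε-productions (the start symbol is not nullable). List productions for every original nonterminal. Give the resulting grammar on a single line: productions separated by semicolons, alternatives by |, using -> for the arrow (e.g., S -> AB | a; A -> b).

S -> ZS | hb; U -> h | SSh; Z -> b | h | hU

Nullable set: {U}.
Drop U -> ε.
Z -> hU: U nullable, giving h | hU.
Unchanged (no nullable symbols): S -> ZS; S -> hb; U -> SSh; U -> h; Z -> b.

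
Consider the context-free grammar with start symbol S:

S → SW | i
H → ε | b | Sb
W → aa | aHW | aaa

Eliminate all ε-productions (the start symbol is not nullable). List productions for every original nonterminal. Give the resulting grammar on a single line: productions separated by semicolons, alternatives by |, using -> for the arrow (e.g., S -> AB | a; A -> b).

S -> i | SW; H -> b | Sb; W -> aW | aa | aHW | aaa

Nullable set: {H}.
Drop H -> ε.
W -> aHW: H nullable, giving aHW | aW.
Unchanged (no nullable symbols): S -> SW; S -> i; H -> Sb; H -> b; W -> aa; W -> aaa.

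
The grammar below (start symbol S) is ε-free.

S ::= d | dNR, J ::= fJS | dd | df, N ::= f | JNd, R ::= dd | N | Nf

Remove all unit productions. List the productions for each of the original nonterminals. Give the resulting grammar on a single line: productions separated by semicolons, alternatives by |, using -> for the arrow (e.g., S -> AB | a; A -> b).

S -> d | dNR; J -> dd | df | fJS; N -> f | JNd; R -> f | Nf | dd | JNd

Unit productions: R->N.
Unit pairs (A ⇒* B via units): (R,N).
S: inherits non-unit rules of {S} → d | dNR.
J: inherits non-unit rules of {J} → dd | df | fJS.
N: inherits non-unit rules of {N} → JNd | f.
R: inherits non-unit rules of {N, R} → JNd | Nf | dd | f.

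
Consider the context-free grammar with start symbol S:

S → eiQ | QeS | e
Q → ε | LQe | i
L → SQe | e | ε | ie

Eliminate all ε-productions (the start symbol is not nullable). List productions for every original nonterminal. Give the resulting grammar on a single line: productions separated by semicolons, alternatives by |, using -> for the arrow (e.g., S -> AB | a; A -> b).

Nullable set: {L, Q}.
S -> QeS: Q nullable, giving QeS | eS.
S -> eiQ: Q nullable, giving ei | eiQ.
Drop L -> ε.
L -> SQe: Q nullable, giving SQe | Se.
Drop Q -> ε.
Q -> LQe: L, Q nullable, giving LQe | Le | Qe | e.
Unchanged (no nullable symbols): S -> e; L -> e; L -> ie; Q -> i.

S -> e | eS | ei | QeS | eiQ; L -> e | Se | ie | SQe; Q -> e | i | Le | Qe | LQe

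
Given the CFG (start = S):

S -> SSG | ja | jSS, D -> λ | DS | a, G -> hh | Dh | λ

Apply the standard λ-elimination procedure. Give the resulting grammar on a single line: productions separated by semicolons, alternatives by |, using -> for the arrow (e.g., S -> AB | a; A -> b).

Nullable set: {D, G}.
S -> SSG: G nullable, giving SS | SSG.
Drop D -> λ.
D -> DS: D nullable, giving DS | S.
Drop G -> λ.
G -> Dh: D nullable, giving Dh | h.
Unchanged (no nullable symbols): S -> jSS; S -> ja; D -> a; G -> hh.

S -> SS | ja | SSG | jSS; D -> S | a | DS; G -> h | Dh | hh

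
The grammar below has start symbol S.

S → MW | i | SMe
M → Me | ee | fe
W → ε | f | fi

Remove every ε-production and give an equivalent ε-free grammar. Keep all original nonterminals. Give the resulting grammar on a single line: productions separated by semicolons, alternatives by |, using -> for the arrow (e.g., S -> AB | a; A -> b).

Nullable set: {W}.
S -> MW: W nullable, giving M | MW.
Drop W -> ε.
Unchanged (no nullable symbols): S -> SMe; S -> i; M -> Me; M -> ee; M -> fe; W -> f; W -> fi.

S -> M | i | MW | SMe; M -> Me | ee | fe; W -> f | fi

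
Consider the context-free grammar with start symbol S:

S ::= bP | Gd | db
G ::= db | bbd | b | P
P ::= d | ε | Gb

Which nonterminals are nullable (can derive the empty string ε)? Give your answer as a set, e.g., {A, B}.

Directly nullable (have an ε-rule): {P}.
G is nullable via G -> P (every symbol on the right is already known nullable).
Not nullable: S — each has a terminal in every rule's right-hand side or depends on a non-nullable symbol.

{G, P}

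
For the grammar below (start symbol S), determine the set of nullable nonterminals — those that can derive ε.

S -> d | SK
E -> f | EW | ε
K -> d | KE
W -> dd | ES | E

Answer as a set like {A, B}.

{E, W}

Directly nullable (have an ε-rule): {E}.
W is nullable via W -> E (every symbol on the right is already known nullable).
Not nullable: K, S — each has a terminal in every rule's right-hand side or depends on a non-nullable symbol.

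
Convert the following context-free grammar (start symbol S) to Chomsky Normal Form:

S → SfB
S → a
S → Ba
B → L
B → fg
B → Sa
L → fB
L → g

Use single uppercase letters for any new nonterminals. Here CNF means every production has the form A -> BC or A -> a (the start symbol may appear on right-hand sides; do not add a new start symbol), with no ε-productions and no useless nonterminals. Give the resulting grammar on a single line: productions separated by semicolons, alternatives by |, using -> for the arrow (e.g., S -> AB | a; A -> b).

S -> a | BA | SE; A -> a; B -> g | CB | CD | SA; C -> f; D -> g; E -> CB

No ε-productions.
After unit-elimination: S -> a | Ba | SfB; B -> g | Sa | fB | fg; L -> g | fB.
TERM: introduce A -> a, C -> f, D -> g and substitute in every rule of length ≥2.
BIN: S -> SCB becomes S -> SE, E -> CB.
Drop unreachable/unproductive: L.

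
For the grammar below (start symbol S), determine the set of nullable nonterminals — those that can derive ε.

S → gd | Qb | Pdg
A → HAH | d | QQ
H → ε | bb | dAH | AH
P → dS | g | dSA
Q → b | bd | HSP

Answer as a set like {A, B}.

{H}

Directly nullable (have an ε-rule): {H}.
Not nullable: A, P, Q, S — each has a terminal in every rule's right-hand side or depends on a non-nullable symbol.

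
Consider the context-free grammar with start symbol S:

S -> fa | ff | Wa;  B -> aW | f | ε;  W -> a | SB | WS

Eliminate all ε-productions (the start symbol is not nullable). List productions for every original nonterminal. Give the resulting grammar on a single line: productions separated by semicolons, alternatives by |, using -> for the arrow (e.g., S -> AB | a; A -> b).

S -> Wa | fa | ff; B -> f | aW; W -> S | a | SB | WS

Nullable set: {B}.
Drop B -> ε.
W -> SB: B nullable, giving S | SB.
Unchanged (no nullable symbols): S -> Wa; S -> fa; S -> ff; B -> aW; B -> f; W -> WS; W -> a.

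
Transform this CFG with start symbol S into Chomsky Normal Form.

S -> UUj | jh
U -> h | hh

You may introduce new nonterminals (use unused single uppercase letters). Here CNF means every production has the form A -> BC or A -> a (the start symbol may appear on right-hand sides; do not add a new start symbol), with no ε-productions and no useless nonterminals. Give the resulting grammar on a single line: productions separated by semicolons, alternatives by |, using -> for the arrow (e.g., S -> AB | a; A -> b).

No ε-productions.
No unit productions to eliminate.
TERM: introduce B -> h, A -> j and substitute in every rule of length ≥2.
BIN: S -> UUA becomes S -> UC, C -> UA.

S -> AB | UC; A -> j; B -> h; C -> UA; U -> h | BB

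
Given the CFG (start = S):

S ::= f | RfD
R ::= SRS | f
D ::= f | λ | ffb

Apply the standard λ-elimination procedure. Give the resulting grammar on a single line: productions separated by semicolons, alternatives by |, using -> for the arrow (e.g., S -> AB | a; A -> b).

S -> f | Rf | RfD; D -> f | ffb; R -> f | SRS

Nullable set: {D}.
S -> RfD: D nullable, giving Rf | RfD.
Drop D -> λ.
Unchanged (no nullable symbols): S -> f; D -> f; D -> ffb; R -> SRS; R -> f.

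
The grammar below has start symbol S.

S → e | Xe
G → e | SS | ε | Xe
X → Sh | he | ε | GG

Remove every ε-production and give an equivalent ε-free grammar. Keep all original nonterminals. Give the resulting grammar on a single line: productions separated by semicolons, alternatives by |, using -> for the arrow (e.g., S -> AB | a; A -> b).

S -> e | Xe; G -> e | SS | Xe; X -> G | GG | Sh | he

Nullable set: {G, X}.
S -> Xe: X nullable, giving Xe | e.
Drop G -> ε.
G -> Xe: X nullable, giving Xe | e.
Drop X -> ε.
X -> GG: G, G nullable, giving G | GG.
Unchanged (no nullable symbols): S -> e; G -> SS; G -> e; X -> Sh; X -> he.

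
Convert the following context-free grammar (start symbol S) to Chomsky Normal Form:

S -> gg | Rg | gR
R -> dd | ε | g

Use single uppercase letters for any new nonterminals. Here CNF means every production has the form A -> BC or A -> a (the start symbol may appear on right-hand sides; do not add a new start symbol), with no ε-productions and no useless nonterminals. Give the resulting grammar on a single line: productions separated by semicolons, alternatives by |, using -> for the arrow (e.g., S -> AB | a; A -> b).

Nullable: {R}; after ε-elimination: S -> g | Rg | gR | gg; R -> g | dd.
No unit productions to eliminate.
TERM: introduce A -> d, B -> g and substitute in every rule of length ≥2.

S -> g | BB | BR | RB; A -> d; B -> g; R -> g | AA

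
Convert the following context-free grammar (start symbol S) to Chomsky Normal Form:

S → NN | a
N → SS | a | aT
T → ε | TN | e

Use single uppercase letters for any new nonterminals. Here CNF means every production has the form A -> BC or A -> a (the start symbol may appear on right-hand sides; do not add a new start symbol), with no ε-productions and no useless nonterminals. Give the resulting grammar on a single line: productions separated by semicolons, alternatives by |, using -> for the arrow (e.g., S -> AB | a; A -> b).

Nullable: {T}; after ε-elimination: S -> a | NN; N -> a | SS | aT; T -> N | e | TN.
After unit-elimination: S -> a | NN; N -> a | SS | aT; T -> a | e | SS | TN | aT.
TERM: introduce A -> a and substitute in every rule of length ≥2.

S -> a | NN; A -> a; N -> a | AT | SS; T -> a | e | AT | SS | TN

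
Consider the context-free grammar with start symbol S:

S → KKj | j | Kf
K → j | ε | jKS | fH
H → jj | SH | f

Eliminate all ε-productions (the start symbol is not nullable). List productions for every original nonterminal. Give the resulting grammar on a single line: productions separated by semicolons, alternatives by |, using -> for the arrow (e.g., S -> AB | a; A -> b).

S -> f | j | Kf | Kj | KKj; H -> f | SH | jj; K -> j | fH | jS | jKS

Nullable set: {K}.
S -> KKj: K, K nullable, giving KKj | Kj | j.
S -> Kf: K nullable, giving Kf | f.
Drop K -> ε.
K -> jKS: K nullable, giving jKS | jS.
Unchanged (no nullable symbols): S -> j; H -> SH; H -> f; H -> jj; K -> fH; K -> j.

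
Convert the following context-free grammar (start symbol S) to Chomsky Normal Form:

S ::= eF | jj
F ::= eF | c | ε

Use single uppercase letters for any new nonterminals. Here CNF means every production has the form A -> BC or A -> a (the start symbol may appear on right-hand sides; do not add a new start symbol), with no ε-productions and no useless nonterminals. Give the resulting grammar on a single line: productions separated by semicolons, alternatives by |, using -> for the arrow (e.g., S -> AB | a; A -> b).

S -> e | AF | BB; A -> e; B -> j; F -> c | e | AF

Nullable: {F}; after ε-elimination: S -> e | eF | jj; F -> c | e | eF.
No unit productions to eliminate.
TERM: introduce A -> e, B -> j and substitute in every rule of length ≥2.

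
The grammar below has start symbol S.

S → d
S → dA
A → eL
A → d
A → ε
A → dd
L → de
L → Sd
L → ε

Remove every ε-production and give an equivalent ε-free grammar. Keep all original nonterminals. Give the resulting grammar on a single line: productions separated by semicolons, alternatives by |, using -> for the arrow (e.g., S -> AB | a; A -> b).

S -> d | dA; A -> d | e | dd | eL; L -> Sd | de

Nullable set: {A, L}.
S -> dA: A nullable, giving d | dA.
Drop A -> ε.
A -> eL: L nullable, giving e | eL.
Drop L -> ε.
Unchanged (no nullable symbols): S -> d; A -> d; A -> dd; L -> Sd; L -> de.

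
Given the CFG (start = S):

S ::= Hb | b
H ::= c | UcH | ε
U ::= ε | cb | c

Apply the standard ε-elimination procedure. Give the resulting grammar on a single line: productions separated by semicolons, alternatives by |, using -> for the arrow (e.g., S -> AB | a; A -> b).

Nullable set: {H, U}.
S -> Hb: H nullable, giving Hb | b.
Drop H -> ε.
H -> UcH: U, H nullable, giving Uc | UcH | c | cH.
Drop U -> ε.
Unchanged (no nullable symbols): S -> b; H -> c; U -> c; U -> cb.

S -> b | Hb; H -> c | Uc | cH | UcH; U -> c | cb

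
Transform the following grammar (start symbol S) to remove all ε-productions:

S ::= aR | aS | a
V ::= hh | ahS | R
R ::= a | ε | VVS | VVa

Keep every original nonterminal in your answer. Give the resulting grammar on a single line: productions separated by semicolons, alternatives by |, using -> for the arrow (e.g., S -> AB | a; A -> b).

Nullable set: {R, V}.
S -> aR: R nullable, giving a | aR.
Drop R -> ε.
R -> VVS: V, V nullable, giving S | VS | VVS.
R -> VVa: V, V nullable, giving VVa | Va | a.
V -> R: R nullable, giving R.
Unchanged (no nullable symbols): S -> a; S -> aS; R -> a; V -> ahS; V -> hh.

S -> a | aR | aS; R -> S | a | VS | Va | VVS | VVa; V -> R | hh | ahS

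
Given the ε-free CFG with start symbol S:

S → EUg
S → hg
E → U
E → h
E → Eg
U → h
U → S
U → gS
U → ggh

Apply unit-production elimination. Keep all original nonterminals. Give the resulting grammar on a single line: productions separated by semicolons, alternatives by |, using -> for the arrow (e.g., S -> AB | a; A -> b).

S -> hg | EUg; E -> h | Eg | gS | hg | EUg | ggh; U -> h | gS | hg | EUg | ggh

Unit productions: E->U, U->S.
Unit pairs (A ⇒* B via units): (E,S), (E,U), (U,S).
S: inherits non-unit rules of {S} → EUg | hg.
E: inherits non-unit rules of {E, S, U} → EUg | Eg | gS | ggh | h | hg.
U: inherits non-unit rules of {S, U} → EUg | gS | ggh | h | hg.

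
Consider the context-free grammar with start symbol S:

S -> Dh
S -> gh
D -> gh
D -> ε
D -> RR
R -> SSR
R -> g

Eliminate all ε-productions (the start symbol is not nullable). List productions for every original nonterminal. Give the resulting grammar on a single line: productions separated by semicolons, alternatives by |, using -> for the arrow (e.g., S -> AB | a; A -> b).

Nullable set: {D}.
S -> Dh: D nullable, giving Dh | h.
Drop D -> ε.
Unchanged (no nullable symbols): S -> gh; D -> RR; D -> gh; R -> SSR; R -> g.

S -> h | Dh | gh; D -> RR | gh; R -> g | SSR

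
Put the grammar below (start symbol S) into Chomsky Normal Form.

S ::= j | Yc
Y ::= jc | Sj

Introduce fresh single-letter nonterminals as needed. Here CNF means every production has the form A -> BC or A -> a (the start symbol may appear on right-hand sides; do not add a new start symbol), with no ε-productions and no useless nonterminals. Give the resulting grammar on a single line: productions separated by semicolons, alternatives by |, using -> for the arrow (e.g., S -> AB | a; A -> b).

S -> j | YA; A -> c; B -> j; Y -> BA | SB

No ε-productions.
No unit productions to eliminate.
TERM: introduce A -> c, B -> j and substitute in every rule of length ≥2.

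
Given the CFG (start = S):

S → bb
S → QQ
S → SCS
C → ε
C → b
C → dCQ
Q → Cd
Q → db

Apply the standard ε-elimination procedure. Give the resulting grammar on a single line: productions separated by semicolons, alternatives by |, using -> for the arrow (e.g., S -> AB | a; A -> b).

Nullable set: {C}.
S -> SCS: C nullable, giving SCS | SS.
Drop C -> ε.
C -> dCQ: C nullable, giving dCQ | dQ.
Q -> Cd: C nullable, giving Cd | d.
Unchanged (no nullable symbols): S -> QQ; S -> bb; C -> b; Q -> db.

S -> QQ | SS | bb | SCS; C -> b | dQ | dCQ; Q -> d | Cd | db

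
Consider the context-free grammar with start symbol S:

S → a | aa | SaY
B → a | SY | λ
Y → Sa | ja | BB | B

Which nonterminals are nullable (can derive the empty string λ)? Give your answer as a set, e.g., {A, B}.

Directly nullable (have an ε-rule): {B}.
Y is nullable via Y -> B (every symbol on the right is already known nullable).
Not nullable: S — each has a terminal in every rule's right-hand side or depends on a non-nullable symbol.

{B, Y}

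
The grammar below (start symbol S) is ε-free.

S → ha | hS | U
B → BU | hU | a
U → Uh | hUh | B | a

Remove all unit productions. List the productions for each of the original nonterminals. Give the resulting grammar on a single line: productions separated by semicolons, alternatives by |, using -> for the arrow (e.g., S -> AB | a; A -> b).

S -> a | BU | Uh | hS | hU | ha | hUh; B -> a | BU | hU; U -> a | BU | Uh | hU | hUh

Unit productions: S->U, U->B.
Unit pairs (A ⇒* B via units): (S,B), (S,U), (U,B).
S: inherits non-unit rules of {B, S, U} → BU | Uh | a | hS | hU | hUh | ha.
B: inherits non-unit rules of {B} → BU | a | hU.
U: inherits non-unit rules of {B, U} → BU | Uh | a | hU | hUh.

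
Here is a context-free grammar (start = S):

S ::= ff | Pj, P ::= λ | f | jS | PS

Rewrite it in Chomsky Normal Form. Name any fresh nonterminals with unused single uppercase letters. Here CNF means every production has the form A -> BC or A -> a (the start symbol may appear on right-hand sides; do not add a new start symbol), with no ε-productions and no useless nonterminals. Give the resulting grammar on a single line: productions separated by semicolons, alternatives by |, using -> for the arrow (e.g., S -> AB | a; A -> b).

Nullable: {P}; after ε-elimination: S -> j | Pj | ff; P -> S | f | PS | jS.
After unit-elimination: S -> j | Pj | ff; P -> f | j | PS | Pj | ff | jS.
TERM: introduce B -> f, A -> j and substitute in every rule of length ≥2.

S -> j | BB | PA; A -> j; B -> f; P -> f | j | AS | BB | PA | PS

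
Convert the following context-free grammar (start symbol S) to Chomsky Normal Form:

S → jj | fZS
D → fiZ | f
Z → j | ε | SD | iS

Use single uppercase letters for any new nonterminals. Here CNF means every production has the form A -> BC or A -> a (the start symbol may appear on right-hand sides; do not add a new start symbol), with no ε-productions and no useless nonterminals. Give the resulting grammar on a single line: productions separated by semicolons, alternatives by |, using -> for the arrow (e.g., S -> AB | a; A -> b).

S -> AF | AS | CC; A -> f; B -> i; C -> j; D -> f | AB | AE; E -> BZ; F -> ZS; Z -> j | BS | SD

Nullable: {Z}; after ε-elimination: S -> fS | jj | fZS; D -> f | fi | fiZ; Z -> j | SD | iS.
No unit productions to eliminate.
TERM: introduce A -> f, B -> i, C -> j and substitute in every rule of length ≥2.
BIN: D -> ABZ becomes D -> AE, E -> BZ; S -> AZS becomes S -> AF, F -> ZS.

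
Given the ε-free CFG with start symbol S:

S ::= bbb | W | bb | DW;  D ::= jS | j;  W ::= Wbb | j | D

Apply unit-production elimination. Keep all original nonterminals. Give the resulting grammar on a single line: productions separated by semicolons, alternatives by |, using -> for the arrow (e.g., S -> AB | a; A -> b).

S -> j | DW | bb | jS | Wbb | bbb; D -> j | jS; W -> j | jS | Wbb

Unit productions: S->W, W->D.
Unit pairs (A ⇒* B via units): (S,D), (S,W), (W,D).
S: inherits non-unit rules of {D, S, W} → DW | Wbb | bb | bbb | j | jS.
D: inherits non-unit rules of {D} → j | jS.
W: inherits non-unit rules of {D, W} → Wbb | j | jS.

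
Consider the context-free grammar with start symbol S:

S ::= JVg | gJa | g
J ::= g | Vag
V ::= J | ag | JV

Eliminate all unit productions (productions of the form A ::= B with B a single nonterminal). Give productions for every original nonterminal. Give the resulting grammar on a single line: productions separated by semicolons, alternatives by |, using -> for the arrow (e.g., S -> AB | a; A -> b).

Unit productions: V->J.
Unit pairs (A ⇒* B via units): (V,J).
S: inherits non-unit rules of {S} → JVg | g | gJa.
J: inherits non-unit rules of {J} → Vag | g.
V: inherits non-unit rules of {J, V} → JV | Vag | ag | g.

S -> g | JVg | gJa; J -> g | Vag; V -> g | JV | ag | Vag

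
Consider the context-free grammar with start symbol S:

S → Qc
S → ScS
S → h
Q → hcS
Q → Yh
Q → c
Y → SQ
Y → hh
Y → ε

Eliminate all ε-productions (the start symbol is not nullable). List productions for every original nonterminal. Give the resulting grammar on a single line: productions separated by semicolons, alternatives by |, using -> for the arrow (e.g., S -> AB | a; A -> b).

S -> h | Qc | ScS; Q -> c | h | Yh | hcS; Y -> SQ | hh

Nullable set: {Y}.
Q -> Yh: Y nullable, giving Yh | h.
Drop Y -> ε.
Unchanged (no nullable symbols): S -> Qc; S -> ScS; S -> h; Q -> c; Q -> hcS; Y -> SQ; Y -> hh.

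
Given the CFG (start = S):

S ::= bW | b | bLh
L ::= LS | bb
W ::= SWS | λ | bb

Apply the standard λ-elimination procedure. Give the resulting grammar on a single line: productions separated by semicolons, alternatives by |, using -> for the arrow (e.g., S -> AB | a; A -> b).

Nullable set: {W}.
S -> bW: W nullable, giving b | bW.
Drop W -> λ.
W -> SWS: W nullable, giving SS | SWS.
Unchanged (no nullable symbols): S -> b; S -> bLh; L -> LS; L -> bb; W -> bb.

S -> b | bW | bLh; L -> LS | bb; W -> SS | bb | SWS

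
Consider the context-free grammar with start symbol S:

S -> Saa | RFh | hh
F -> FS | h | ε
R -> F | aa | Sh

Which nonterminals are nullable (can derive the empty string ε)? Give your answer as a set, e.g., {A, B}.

Directly nullable (have an ε-rule): {F}.
R is nullable via R -> F (every symbol on the right is already known nullable).
Not nullable: S — each has a terminal in every rule's right-hand side or depends on a non-nullable symbol.

{F, R}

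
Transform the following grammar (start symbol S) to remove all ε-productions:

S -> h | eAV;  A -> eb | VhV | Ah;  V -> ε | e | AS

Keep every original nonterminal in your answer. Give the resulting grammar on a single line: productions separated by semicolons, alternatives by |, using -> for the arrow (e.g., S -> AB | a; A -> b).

Nullable set: {V}.
S -> eAV: V nullable, giving eA | eAV.
A -> VhV: V, V nullable, giving Vh | VhV | h | hV.
Drop V -> ε.
Unchanged (no nullable symbols): S -> h; A -> Ah; A -> eb; V -> AS; V -> e.

S -> h | eA | eAV; A -> h | Ah | Vh | eb | hV | VhV; V -> e | AS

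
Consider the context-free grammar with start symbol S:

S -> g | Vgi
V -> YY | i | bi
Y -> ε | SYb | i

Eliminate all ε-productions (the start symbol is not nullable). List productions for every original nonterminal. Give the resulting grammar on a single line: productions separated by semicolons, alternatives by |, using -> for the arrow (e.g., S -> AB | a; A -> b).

Nullable set: {V, Y}.
S -> Vgi: V nullable, giving Vgi | gi.
V -> YY: Y, Y nullable, giving Y | YY.
Drop Y -> ε.
Y -> SYb: Y nullable, giving SYb | Sb.
Unchanged (no nullable symbols): S -> g; V -> bi; V -> i; Y -> i.

S -> g | gi | Vgi; V -> Y | i | YY | bi; Y -> i | Sb | SYb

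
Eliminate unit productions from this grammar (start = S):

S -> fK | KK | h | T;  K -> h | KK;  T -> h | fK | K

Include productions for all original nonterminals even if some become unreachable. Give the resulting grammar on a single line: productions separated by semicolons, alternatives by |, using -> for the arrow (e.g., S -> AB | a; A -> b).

S -> h | KK | fK; K -> h | KK; T -> h | KK | fK

Unit productions: S->T, T->K.
Unit pairs (A ⇒* B via units): (S,K), (S,T), (T,K).
S: inherits non-unit rules of {K, S, T} → KK | fK | h.
K: inherits non-unit rules of {K} → KK | h.
T: inherits non-unit rules of {K, T} → KK | fK | h.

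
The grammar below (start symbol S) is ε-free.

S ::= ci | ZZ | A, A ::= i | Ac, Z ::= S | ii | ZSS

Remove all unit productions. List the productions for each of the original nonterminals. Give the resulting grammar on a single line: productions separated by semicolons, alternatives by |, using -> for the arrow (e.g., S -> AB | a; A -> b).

Unit productions: S->A, Z->S.
Unit pairs (A ⇒* B via units): (S,A), (Z,A), (Z,S).
S: inherits non-unit rules of {A, S} → Ac | ZZ | ci | i.
A: inherits non-unit rules of {A} → Ac | i.
Z: inherits non-unit rules of {A, S, Z} → Ac | ZSS | ZZ | ci | i | ii.

S -> i | Ac | ZZ | ci; A -> i | Ac; Z -> i | Ac | ZZ | ci | ii | ZSS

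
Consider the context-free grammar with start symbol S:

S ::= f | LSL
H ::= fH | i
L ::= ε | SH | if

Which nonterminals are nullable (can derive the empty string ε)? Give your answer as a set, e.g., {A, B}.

Directly nullable (have an ε-rule): {L}.
Not nullable: H, S — each has a terminal in every rule's right-hand side or depends on a non-nullable symbol.

{L}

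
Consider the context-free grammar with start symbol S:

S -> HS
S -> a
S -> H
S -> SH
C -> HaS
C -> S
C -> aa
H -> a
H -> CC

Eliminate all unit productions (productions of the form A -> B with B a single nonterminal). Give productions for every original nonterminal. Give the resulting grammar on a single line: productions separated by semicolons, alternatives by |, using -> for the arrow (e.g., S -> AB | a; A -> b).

S -> a | CC | HS | SH; C -> a | CC | HS | SH | aa | HaS; H -> a | CC

Unit productions: C->S, S->H.
Unit pairs (A ⇒* B via units): (C,H), (C,S), (S,H).
S: inherits non-unit rules of {H, S} → CC | HS | SH | a.
C: inherits non-unit rules of {C, H, S} → CC | HS | HaS | SH | a | aa.
H: inherits non-unit rules of {H} → CC | a.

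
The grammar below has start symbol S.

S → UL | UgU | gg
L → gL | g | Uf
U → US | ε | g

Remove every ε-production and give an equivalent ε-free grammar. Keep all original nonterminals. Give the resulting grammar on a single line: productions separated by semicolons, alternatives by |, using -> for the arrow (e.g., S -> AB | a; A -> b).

S -> L | g | UL | Ug | gU | gg | UgU; L -> f | g | Uf | gL; U -> S | g | US

Nullable set: {U}.
S -> UL: U nullable, giving L | UL.
S -> UgU: U, U nullable, giving Ug | UgU | g | gU.
L -> Uf: U nullable, giving Uf | f.
Drop U -> ε.
U -> US: U nullable, giving S | US.
Unchanged (no nullable symbols): S -> gg; L -> g; L -> gL; U -> g.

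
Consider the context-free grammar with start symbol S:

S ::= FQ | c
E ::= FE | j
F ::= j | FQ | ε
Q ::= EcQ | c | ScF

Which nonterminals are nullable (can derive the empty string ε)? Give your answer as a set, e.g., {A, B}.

Directly nullable (have an ε-rule): {F}.
Not nullable: E, Q, S — each has a terminal in every rule's right-hand side or depends on a non-nullable symbol.

{F}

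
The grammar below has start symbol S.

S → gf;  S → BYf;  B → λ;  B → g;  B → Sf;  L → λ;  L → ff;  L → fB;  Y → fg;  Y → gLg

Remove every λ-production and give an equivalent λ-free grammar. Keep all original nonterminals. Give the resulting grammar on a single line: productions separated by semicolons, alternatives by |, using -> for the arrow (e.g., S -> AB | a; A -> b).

S -> Yf | gf | BYf; B -> g | Sf; L -> f | fB | ff; Y -> fg | gg | gLg

Nullable set: {B, L}.
S -> BYf: B nullable, giving BYf | Yf.
Drop B -> λ.
Drop L -> λ.
L -> fB: B nullable, giving f | fB.
Y -> gLg: L nullable, giving gLg | gg.
Unchanged (no nullable symbols): S -> gf; B -> Sf; B -> g; L -> ff; Y -> fg.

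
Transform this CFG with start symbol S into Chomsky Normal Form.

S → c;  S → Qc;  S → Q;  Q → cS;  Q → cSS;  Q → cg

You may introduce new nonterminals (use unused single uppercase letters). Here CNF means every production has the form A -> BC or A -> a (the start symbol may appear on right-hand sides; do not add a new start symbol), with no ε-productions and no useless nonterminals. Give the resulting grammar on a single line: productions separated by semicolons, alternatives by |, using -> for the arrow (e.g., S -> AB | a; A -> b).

S -> c | AB | AD | AS | QA; A -> c; B -> g; C -> SS; D -> SS; Q -> AB | AC | AS

No ε-productions.
After unit-elimination: S -> c | Qc | cS | cg | cSS; Q -> cS | cg | cSS.
TERM: introduce A -> c, B -> g and substitute in every rule of length ≥2.
BIN: Q -> ASS becomes Q -> AC, C -> SS; S -> ASS becomes S -> AD, D -> SS.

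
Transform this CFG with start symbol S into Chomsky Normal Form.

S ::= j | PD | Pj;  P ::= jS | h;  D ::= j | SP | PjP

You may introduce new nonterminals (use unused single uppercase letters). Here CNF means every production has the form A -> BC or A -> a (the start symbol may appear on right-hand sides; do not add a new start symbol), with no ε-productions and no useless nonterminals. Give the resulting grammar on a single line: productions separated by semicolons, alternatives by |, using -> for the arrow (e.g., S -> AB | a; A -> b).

No ε-productions.
No unit productions to eliminate.
TERM: introduce A -> j and substitute in every rule of length ≥2.
BIN: D -> PAP becomes D -> PB, B -> AP.

S -> j | PA | PD; A -> j; B -> AP; D -> j | PB | SP; P -> h | AS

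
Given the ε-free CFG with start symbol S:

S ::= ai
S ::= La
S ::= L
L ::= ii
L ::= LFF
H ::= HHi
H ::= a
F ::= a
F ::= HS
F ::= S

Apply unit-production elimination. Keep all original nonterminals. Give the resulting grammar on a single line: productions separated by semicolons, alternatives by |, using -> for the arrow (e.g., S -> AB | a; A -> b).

S -> La | ai | ii | LFF; F -> a | HS | La | ai | ii | LFF; H -> a | HHi; L -> ii | LFF

Unit productions: F->S, S->L.
Unit pairs (A ⇒* B via units): (F,L), (F,S), (S,L).
S: inherits non-unit rules of {L, S} → LFF | La | ai | ii.
F: inherits non-unit rules of {F, L, S} → HS | LFF | La | a | ai | ii.
H: inherits non-unit rules of {H} → HHi | a.
L: inherits non-unit rules of {L} → LFF | ii.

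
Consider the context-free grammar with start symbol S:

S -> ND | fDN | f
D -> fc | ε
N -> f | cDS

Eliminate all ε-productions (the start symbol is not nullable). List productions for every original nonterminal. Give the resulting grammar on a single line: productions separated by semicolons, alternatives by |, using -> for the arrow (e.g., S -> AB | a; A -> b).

S -> N | f | ND | fN | fDN; D -> fc; N -> f | cS | cDS

Nullable set: {D}.
S -> ND: D nullable, giving N | ND.
S -> fDN: D nullable, giving fDN | fN.
Drop D -> ε.
N -> cDS: D nullable, giving cDS | cS.
Unchanged (no nullable symbols): S -> f; D -> fc; N -> f.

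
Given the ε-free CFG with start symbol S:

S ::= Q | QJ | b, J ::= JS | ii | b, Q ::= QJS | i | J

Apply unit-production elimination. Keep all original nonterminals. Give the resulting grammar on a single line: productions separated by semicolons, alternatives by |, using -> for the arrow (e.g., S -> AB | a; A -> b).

S -> b | i | JS | QJ | ii | QJS; J -> b | JS | ii; Q -> b | i | JS | ii | QJS

Unit productions: Q->J, S->Q.
Unit pairs (A ⇒* B via units): (Q,J), (S,J), (S,Q).
S: inherits non-unit rules of {J, Q, S} → JS | QJ | QJS | b | i | ii.
J: inherits non-unit rules of {J} → JS | b | ii.
Q: inherits non-unit rules of {J, Q} → JS | QJS | b | i | ii.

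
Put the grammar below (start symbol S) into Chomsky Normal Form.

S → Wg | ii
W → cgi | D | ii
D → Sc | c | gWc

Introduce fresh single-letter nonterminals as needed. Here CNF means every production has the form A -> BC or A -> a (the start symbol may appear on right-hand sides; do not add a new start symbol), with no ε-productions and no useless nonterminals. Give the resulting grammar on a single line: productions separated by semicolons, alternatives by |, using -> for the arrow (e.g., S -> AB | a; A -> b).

No ε-productions.
After unit-elimination: S -> Wg | ii; D -> c | Sc | gWc; W -> c | Sc | ii | cgi | gWc.
TERM: introduce A -> c, B -> g, C -> i and substitute in every rule of length ≥2.
BIN: D -> BWA becomes D -> BE, E -> WA; W -> ABC becomes W -> AF, F -> BC; W -> BWA becomes W -> BG, G -> WA.
Drop unreachable/unproductive: D.

S -> CC | WB; A -> c; B -> g; C -> i; F -> BC; G -> WA; W -> c | AF | BG | CC | SA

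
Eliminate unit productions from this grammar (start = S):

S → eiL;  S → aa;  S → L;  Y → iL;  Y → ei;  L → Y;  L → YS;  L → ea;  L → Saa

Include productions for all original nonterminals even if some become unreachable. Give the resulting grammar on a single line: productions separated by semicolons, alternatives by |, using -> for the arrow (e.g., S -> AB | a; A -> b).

Unit productions: L->Y, S->L.
Unit pairs (A ⇒* B via units): (L,Y), (S,L), (S,Y).
S: inherits non-unit rules of {L, S, Y} → Saa | YS | aa | ea | ei | eiL | iL.
L: inherits non-unit rules of {L, Y} → Saa | YS | ea | ei | iL.
Y: inherits non-unit rules of {Y} → ei | iL.

S -> YS | aa | ea | ei | iL | Saa | eiL; L -> YS | ea | ei | iL | Saa; Y -> ei | iL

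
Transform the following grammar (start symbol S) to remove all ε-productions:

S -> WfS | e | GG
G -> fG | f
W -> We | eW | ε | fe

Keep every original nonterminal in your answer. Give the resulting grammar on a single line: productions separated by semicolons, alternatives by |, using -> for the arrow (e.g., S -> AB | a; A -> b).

Nullable set: {W}.
S -> WfS: W nullable, giving WfS | fS.
Drop W -> ε.
W -> We: W nullable, giving We | e.
W -> eW: W nullable, giving e | eW.
Unchanged (no nullable symbols): S -> GG; S -> e; G -> f; G -> fG; W -> fe.

S -> e | GG | fS | WfS; G -> f | fG; W -> e | We | eW | fe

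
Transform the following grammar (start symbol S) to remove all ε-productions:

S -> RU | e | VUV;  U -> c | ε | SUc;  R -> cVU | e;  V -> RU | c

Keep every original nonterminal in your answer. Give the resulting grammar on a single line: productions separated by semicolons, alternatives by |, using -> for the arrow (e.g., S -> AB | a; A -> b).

S -> R | e | RU | VV | VUV; R -> e | cV | cVU; U -> c | Sc | SUc; V -> R | c | RU

Nullable set: {U}.
S -> RU: U nullable, giving R | RU.
S -> VUV: U nullable, giving VUV | VV.
R -> cVU: U nullable, giving cV | cVU.
Drop U -> ε.
U -> SUc: U nullable, giving SUc | Sc.
V -> RU: U nullable, giving R | RU.
Unchanged (no nullable symbols): S -> e; R -> e; U -> c; V -> c.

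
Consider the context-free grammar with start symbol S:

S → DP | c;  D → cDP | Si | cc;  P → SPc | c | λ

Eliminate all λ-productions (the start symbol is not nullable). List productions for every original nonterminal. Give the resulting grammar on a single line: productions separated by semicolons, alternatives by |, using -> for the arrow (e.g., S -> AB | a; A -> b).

Nullable set: {P}.
S -> DP: P nullable, giving D | DP.
D -> cDP: P nullable, giving cD | cDP.
Drop P -> λ.
P -> SPc: P nullable, giving SPc | Sc.
Unchanged (no nullable symbols): S -> c; D -> Si; D -> cc; P -> c.

S -> D | c | DP; D -> Si | cD | cc | cDP; P -> c | Sc | SPc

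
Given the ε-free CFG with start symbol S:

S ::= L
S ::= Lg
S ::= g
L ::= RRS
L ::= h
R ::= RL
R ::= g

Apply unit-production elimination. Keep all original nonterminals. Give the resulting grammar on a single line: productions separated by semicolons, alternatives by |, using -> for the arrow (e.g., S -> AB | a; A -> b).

Unit productions: S->L.
Unit pairs (A ⇒* B via units): (S,L).
S: inherits non-unit rules of {L, S} → Lg | RRS | g | h.
L: inherits non-unit rules of {L} → RRS | h.
R: inherits non-unit rules of {R} → RL | g.

S -> g | h | Lg | RRS; L -> h | RRS; R -> g | RL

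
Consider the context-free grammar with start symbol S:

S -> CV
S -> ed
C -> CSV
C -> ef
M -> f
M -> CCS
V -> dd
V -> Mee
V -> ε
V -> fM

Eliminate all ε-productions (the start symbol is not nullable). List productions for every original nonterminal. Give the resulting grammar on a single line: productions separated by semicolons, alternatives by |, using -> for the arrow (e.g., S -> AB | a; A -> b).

S -> C | CV | ed; C -> CS | ef | CSV; M -> f | CCS; V -> dd | fM | Mee

Nullable set: {V}.
S -> CV: V nullable, giving C | CV.
C -> CSV: V nullable, giving CS | CSV.
Drop V -> ε.
Unchanged (no nullable symbols): S -> ed; C -> ef; M -> CCS; M -> f; V -> Mee; V -> dd; V -> fM.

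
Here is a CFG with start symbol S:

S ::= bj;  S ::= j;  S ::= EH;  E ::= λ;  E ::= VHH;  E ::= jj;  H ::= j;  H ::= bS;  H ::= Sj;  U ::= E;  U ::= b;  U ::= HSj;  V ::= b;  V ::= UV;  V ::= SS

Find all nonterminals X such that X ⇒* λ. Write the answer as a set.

Directly nullable (have an ε-rule): {E}.
U is nullable via U -> E (every symbol on the right is already known nullable).
Not nullable: H, S, V — each has a terminal in every rule's right-hand side or depends on a non-nullable symbol.

{E, U}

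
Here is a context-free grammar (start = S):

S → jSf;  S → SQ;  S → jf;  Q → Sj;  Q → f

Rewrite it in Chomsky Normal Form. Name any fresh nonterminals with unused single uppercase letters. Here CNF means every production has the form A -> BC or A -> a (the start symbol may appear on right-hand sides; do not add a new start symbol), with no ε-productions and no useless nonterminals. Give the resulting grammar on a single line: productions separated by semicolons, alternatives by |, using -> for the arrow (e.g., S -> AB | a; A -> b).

No ε-productions.
No unit productions to eliminate.
TERM: introduce B -> f, A -> j and substitute in every rule of length ≥2.
BIN: S -> ASB becomes S -> AC, C -> SB.

S -> AB | AC | SQ; A -> j; B -> f; C -> SB; Q -> f | SA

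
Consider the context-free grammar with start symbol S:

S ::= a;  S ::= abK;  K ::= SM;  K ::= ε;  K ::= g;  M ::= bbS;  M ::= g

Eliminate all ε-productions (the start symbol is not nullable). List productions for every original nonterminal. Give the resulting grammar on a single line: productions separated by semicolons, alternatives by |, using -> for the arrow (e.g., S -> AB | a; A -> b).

Nullable set: {K}.
S -> abK: K nullable, giving ab | abK.
Drop K -> ε.
Unchanged (no nullable symbols): S -> a; K -> SM; K -> g; M -> bbS; M -> g.

S -> a | ab | abK; K -> g | SM; M -> g | bbS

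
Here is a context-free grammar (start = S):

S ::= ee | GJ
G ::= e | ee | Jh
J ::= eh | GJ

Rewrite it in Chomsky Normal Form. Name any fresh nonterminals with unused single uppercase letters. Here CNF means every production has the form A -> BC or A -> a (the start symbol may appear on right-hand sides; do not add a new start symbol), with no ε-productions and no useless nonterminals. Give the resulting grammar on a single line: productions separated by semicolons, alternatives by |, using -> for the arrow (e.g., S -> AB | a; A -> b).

S -> BB | GJ; A -> h; B -> e; G -> e | BB | JA; J -> BA | GJ

No ε-productions.
No unit productions to eliminate.
TERM: introduce B -> e, A -> h and substitute in every rule of length ≥2.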